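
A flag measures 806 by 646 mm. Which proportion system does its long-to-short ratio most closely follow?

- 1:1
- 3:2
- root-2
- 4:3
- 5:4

Ratio = 806 / 646 ≈ 1.248.
Distances: 1:1 1.000 (Δ 0.248); 3:2 1.500 (Δ 0.252); root-2 1.414 (Δ 0.166); 4:3 1.333 (Δ 0.085); 5:4 1.250 (Δ 0.002).

5:4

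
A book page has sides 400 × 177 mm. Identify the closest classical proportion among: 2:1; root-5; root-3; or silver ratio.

Ratio = 400 / 177 ≈ 2.260.
Distances: 2:1 2.000 (Δ 0.260); root-5 2.236 (Δ 0.024); root-3 1.732 (Δ 0.528); silver ratio 2.414 (Δ 0.154).

root-5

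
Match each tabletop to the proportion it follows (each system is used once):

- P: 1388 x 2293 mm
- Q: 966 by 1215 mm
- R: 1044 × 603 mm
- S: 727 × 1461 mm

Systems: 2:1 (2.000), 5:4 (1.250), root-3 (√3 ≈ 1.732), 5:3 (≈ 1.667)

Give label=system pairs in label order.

Ratios: P ≈ 1.652; Q ≈ 1.258; R ≈ 1.731; S ≈ 2.010.
Targets: 2:1 ≈ 2.000; 5:4 ≈ 1.250; root-3 ≈ 1.732; 5:3 ≈ 1.667.

P=5:3, Q=5:4, R=root-3, S=2:1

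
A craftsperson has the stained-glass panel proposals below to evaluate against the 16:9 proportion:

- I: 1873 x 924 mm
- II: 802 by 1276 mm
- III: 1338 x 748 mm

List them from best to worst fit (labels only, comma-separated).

III, II, I

I: 1873/924 ≈ 2.027 → |2.027 − 1.778| = 0.249
II: 1276/802 ≈ 1.591 → |1.591 − 1.778| = 0.187
III: 1338/748 ≈ 1.789 → |1.789 − 1.778| = 0.011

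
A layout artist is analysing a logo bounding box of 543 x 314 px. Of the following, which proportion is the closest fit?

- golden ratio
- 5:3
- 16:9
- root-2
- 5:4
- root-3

543/314 ≈ 1.729. Nearest candidates are root-3 (1.732, off by 0.003) and 16:9 (1.778, off by 0.049).

root-3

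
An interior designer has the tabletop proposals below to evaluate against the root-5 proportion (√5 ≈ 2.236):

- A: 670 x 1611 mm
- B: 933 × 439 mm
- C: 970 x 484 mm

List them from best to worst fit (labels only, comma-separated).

Ratios: A = 1611 / 670 ≈ 2.404; B = 933 / 439 ≈ 2.125; C = 970 / 484 ≈ 2.004.
|Δ from 2.236|: A 0.168; B 0.111; C 0.232.

B, A, C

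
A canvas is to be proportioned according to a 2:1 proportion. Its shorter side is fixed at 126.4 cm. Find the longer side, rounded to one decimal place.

2:1 = 2.00000.
Longer side = 126.4 × 2.00000 ≈ 252.800 → 252.8 cm.

252.8 cm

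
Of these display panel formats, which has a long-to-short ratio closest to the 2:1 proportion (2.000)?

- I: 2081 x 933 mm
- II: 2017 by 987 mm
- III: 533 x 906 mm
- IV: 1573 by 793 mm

IV

Target 2:1 ≈ 2.000.
I: 2.230 (Δ0.230)  II: 2.044 (Δ0.044)  III: 1.700 (Δ0.300)  IV: 1.984 (Δ0.016)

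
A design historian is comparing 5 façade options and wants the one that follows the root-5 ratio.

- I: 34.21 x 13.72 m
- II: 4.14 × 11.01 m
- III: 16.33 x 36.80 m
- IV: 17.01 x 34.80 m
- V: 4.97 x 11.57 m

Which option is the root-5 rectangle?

III

Ratios (long/short): I ≈ 2.493; II ≈ 2.659; III ≈ 2.254; IV ≈ 2.046; V ≈ 2.328.
root-5 ≈ 2.236; option III is nearest (Δ 0.018).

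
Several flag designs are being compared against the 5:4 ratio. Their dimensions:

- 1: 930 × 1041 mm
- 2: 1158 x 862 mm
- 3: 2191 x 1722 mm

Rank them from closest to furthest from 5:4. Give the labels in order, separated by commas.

3, 2, 1

Ratios: 1 = 1041 / 930 ≈ 1.119; 2 = 1158 / 862 ≈ 1.343; 3 = 2191 / 1722 ≈ 1.272.
|Δ from 1.250|: 1 0.131; 2 0.093; 3 0.022.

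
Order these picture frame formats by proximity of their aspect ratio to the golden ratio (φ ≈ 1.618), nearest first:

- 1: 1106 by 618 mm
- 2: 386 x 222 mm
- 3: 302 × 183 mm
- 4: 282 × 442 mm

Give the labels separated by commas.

3, 4, 2, 1

1: 1106/618 ≈ 1.790 → |1.790 − 1.618| = 0.172
2: 386/222 ≈ 1.739 → |1.739 − 1.618| = 0.121
3: 302/183 ≈ 1.650 → |1.650 − 1.618| = 0.032
4: 442/282 ≈ 1.567 → |1.567 − 1.618| = 0.051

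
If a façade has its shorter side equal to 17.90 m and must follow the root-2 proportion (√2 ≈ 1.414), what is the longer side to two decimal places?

25.31 m

root-2 ≈ 1.41421.
Longer side = 17.90 × 1.41421 ≈ 25.3144 → 25.31 m.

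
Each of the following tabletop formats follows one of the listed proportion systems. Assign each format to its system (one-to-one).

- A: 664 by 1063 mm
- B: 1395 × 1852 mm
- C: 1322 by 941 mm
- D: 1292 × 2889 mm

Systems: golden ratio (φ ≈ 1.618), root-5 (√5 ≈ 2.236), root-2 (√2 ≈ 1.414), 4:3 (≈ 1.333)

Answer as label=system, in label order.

A=golden ratio, B=4:3, C=root-2, D=root-5

Ratios: A ≈ 1.601; B ≈ 1.328; C ≈ 1.405; D ≈ 2.236.
Targets: golden ratio ≈ 1.618; root-5 ≈ 2.236; root-2 ≈ 1.414; 4:3 ≈ 1.333.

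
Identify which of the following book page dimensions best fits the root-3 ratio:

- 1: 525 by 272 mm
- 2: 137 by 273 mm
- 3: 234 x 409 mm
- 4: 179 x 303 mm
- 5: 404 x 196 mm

Ratios (long/short): 1 ≈ 1.930; 2 ≈ 1.993; 3 ≈ 1.748; 4 ≈ 1.693; 5 ≈ 2.061.
root-3 ≈ 1.732; option 3 is nearest (Δ 0.016).

3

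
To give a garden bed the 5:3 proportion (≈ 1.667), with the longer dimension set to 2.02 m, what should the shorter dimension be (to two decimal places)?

5:3 ≈ 1.66667.
Shorter side = 2.02 ÷ 1.66667 ≈ 1.2120 → 1.21 m.

1.21 m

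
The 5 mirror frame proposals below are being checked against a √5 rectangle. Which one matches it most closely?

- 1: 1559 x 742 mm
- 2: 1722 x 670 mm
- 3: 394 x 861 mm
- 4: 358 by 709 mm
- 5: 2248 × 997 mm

Ratios (long/short): 1 ≈ 2.101; 2 ≈ 2.570; 3 ≈ 2.185; 4 ≈ 1.980; 5 ≈ 2.255.
root-5 ≈ 2.236; option 5 is nearest (Δ 0.019).

5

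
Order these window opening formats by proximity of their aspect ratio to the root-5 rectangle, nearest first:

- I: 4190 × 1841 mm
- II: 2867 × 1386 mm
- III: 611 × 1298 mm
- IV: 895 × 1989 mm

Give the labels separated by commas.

IV, I, III, II

Ratios: I = 4190 / 1841 ≈ 2.276; II = 2867 / 1386 ≈ 2.069; III = 1298 / 611 ≈ 2.124; IV = 1989 / 895 ≈ 2.222.
|Δ from 2.236|: I 0.040; II 0.167; III 0.112; IV 0.014.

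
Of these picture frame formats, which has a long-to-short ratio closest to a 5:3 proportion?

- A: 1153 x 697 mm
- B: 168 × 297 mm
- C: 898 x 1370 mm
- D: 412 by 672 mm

A

Target 5:3 ≈ 1.667.
A: 1.654 (Δ0.013)  B: 1.768 (Δ0.101)  C: 1.526 (Δ0.141)  D: 1.631 (Δ0.036)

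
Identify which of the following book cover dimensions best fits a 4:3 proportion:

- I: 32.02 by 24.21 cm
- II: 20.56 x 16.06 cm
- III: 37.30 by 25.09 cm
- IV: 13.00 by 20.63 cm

I

Ratios (long/short): I ≈ 1.323; II ≈ 1.280; III ≈ 1.487; IV ≈ 1.587.
4:3 ≈ 1.333; option I is nearest (Δ 0.010).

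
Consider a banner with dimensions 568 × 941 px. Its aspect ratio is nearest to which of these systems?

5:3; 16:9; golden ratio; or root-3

Ratio = 941 / 568 ≈ 1.657.
Distances: 5:3 1.667 (Δ 0.010); 16:9 1.778 (Δ 0.121); golden ratio 1.618 (Δ 0.039); root-3 1.732 (Δ 0.075).

5:3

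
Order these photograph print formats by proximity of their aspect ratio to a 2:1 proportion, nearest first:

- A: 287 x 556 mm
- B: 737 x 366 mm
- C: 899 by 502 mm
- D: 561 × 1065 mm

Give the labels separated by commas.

Ratios: A = 556 / 287 ≈ 1.937; B = 737 / 366 ≈ 2.014; C = 899 / 502 ≈ 1.791; D = 1065 / 561 ≈ 1.898.
|Δ from 2.000|: A 0.063; B 0.014; C 0.209; D 0.102.

B, A, D, C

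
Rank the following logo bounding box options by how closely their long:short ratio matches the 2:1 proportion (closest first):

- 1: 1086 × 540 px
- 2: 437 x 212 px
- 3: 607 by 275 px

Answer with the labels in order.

1, 2, 3

Ratios: 1 = 1086 / 540 ≈ 2.011; 2 = 437 / 212 ≈ 2.061; 3 = 607 / 275 ≈ 2.207.
|Δ from 2.000|: 1 0.011; 2 0.061; 3 0.207.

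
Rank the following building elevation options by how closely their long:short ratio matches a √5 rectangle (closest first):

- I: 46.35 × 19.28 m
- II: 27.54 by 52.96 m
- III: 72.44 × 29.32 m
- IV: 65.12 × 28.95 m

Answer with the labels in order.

I: 46.35/19.28 ≈ 2.404 → |2.404 − 2.236| = 0.168
II: 52.96/27.54 ≈ 1.923 → |1.923 − 2.236| = 0.313
III: 72.44/29.32 ≈ 2.471 → |2.471 − 2.236| = 0.235
IV: 65.12/28.95 ≈ 2.249 → |2.249 − 2.236| = 0.013

IV, I, III, II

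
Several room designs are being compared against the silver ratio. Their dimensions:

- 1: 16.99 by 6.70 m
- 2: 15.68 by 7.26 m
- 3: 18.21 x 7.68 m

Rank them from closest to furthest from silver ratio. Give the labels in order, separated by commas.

3, 1, 2

Ratios: 1 = 16.99 / 6.70 ≈ 2.536; 2 = 15.68 / 7.26 ≈ 2.160; 3 = 18.21 / 7.68 ≈ 2.371.
|Δ from 2.414|: 1 0.122; 2 0.254; 3 0.043.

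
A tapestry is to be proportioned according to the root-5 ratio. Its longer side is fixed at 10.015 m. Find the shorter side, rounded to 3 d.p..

root-5 ≈ 2.23607.
Shorter side = 10.015 ÷ 2.23607 ≈ 4.47884 → 4.479 m.

4.479 m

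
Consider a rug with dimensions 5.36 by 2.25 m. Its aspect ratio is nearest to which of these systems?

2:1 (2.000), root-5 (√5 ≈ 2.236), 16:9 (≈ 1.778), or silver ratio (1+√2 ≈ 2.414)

silver ratio

Ratio = 5.36 / 2.25 ≈ 2.382.
Distances: 2:1 2.000 (Δ 0.382); root-5 2.236 (Δ 0.146); 16:9 1.778 (Δ 0.604); silver ratio 2.414 (Δ 0.032).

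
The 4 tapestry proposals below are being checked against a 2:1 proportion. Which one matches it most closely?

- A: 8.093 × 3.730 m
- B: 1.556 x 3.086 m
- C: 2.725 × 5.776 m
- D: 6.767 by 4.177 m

B

Target 2:1 ≈ 2.000.
A: 2.170 (Δ0.170)  B: 1.983 (Δ0.017)  C: 2.120 (Δ0.120)  D: 1.620 (Δ0.380)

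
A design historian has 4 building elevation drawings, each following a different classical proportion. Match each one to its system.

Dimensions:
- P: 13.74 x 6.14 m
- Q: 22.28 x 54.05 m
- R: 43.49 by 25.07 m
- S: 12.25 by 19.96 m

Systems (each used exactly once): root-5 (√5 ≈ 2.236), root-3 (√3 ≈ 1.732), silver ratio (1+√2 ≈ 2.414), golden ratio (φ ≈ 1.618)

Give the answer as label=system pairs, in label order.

Ratios: P ≈ 2.238; Q ≈ 2.426; R ≈ 1.735; S ≈ 1.629.
Targets: root-5 ≈ 2.236; root-3 ≈ 1.732; silver ratio ≈ 2.414; golden ratio ≈ 1.618.

P=root-5, Q=silver ratio, R=root-3, S=golden ratio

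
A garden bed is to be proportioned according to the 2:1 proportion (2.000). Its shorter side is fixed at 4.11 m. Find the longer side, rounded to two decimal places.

8.22 m

2:1 = 2.00000.
Longer side = 4.11 × 2.00000 ≈ 8.2200 → 8.22 m.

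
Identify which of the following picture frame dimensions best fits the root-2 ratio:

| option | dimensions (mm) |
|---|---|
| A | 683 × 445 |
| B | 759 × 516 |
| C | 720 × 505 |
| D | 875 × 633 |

C

Target root-2 ≈ 1.414.
A: 1.535 (Δ0.121)  B: 1.471 (Δ0.057)  C: 1.426 (Δ0.012)  D: 1.382 (Δ0.032)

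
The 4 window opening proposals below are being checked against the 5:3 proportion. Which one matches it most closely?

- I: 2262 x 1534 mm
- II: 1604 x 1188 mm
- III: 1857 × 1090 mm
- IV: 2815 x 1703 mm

Ratios (long/short): I ≈ 1.475; II ≈ 1.350; III ≈ 1.704; IV ≈ 1.653.
5:3 ≈ 1.667; option IV is nearest (Δ 0.014).

IV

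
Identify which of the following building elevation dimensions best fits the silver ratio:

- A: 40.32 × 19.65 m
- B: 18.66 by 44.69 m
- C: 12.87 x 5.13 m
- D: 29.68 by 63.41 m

Ratios (long/short): A ≈ 2.052; B ≈ 2.395; C ≈ 2.509; D ≈ 2.136.
silver ratio ≈ 2.414; option B is nearest (Δ 0.019).

B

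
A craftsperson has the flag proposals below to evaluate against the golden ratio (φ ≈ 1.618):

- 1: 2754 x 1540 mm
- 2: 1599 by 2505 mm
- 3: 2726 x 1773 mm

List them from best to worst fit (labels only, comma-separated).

1: 2754/1540 ≈ 1.788 → |1.788 − 1.618| = 0.170
2: 2505/1599 ≈ 1.567 → |1.567 − 1.618| = 0.051
3: 2726/1773 ≈ 1.538 → |1.538 − 1.618| = 0.080

2, 3, 1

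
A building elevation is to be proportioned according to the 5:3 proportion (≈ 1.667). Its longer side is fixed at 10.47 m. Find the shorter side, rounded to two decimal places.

6.28 m

5:3 ≈ 1.66667.
Shorter side = 10.47 ÷ 1.66667 ≈ 6.2820 → 6.28 m.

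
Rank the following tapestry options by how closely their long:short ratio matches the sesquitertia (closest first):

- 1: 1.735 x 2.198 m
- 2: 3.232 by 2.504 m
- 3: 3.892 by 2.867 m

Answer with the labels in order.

3, 2, 1

Ratios: 1 = 2.198 / 1.735 ≈ 1.267; 2 = 3.232 / 2.504 ≈ 1.291; 3 = 3.892 / 2.867 ≈ 1.358.
|Δ from 1.333|: 1 0.066; 2 0.042; 3 0.025.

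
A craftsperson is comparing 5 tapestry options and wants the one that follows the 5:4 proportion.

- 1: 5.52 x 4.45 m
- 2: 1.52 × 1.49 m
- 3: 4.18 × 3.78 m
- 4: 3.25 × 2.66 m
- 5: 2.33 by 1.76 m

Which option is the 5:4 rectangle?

1

Target 5:4 ≈ 1.250.
1: 1.240 (Δ0.010)  2: 1.020 (Δ0.230)  3: 1.106 (Δ0.144)  4: 1.222 (Δ0.028)  5: 1.324 (Δ0.074)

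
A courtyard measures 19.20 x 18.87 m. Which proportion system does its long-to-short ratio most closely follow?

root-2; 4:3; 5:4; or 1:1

1:1

Ratio = 19.20 / 18.87 ≈ 1.017.
Distances: root-2 1.414 (Δ 0.397); 4:3 1.333 (Δ 0.316); 5:4 1.250 (Δ 0.233); 1:1 1.000 (Δ 0.017).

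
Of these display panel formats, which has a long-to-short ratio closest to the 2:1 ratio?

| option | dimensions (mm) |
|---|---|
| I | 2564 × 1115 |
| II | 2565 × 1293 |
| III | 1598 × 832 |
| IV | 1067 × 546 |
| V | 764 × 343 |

II

Target 2:1 ≈ 2.000.
I: 2.300 (Δ0.300)  II: 1.984 (Δ0.016)  III: 1.921 (Δ0.079)  IV: 1.954 (Δ0.046)  V: 2.227 (Δ0.227)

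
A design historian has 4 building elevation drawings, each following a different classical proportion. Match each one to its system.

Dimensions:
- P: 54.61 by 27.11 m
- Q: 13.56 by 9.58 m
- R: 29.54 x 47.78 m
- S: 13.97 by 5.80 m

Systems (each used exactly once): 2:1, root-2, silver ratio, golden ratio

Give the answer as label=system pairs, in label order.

P=2:1, Q=root-2, R=golden ratio, S=silver ratio

Ratios: P ≈ 2.014; Q ≈ 1.415; R ≈ 1.617; S ≈ 2.409.
Targets: 2:1 ≈ 2.000; root-2 ≈ 1.414; silver ratio ≈ 2.414; golden ratio ≈ 1.618.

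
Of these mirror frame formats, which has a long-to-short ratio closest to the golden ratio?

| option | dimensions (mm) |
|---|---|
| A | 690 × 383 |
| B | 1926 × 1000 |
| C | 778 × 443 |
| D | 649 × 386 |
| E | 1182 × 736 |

Ratios (long/short): A ≈ 1.802; B ≈ 1.926; C ≈ 1.756; D ≈ 1.681; E ≈ 1.606.
golden ratio ≈ 1.618; option E is nearest (Δ 0.012).

E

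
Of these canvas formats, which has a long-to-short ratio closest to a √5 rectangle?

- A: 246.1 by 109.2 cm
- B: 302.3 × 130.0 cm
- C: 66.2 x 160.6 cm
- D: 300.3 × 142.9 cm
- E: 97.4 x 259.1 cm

A

Ratios (long/short): A ≈ 2.254; B ≈ 2.325; C ≈ 2.426; D ≈ 2.101; E ≈ 2.660.
root-5 ≈ 2.236; option A is nearest (Δ 0.018).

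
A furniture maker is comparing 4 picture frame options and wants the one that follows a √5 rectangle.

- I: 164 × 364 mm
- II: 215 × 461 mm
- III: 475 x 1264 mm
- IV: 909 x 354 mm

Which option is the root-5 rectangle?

I

Ratios (long/short): I ≈ 2.220; II ≈ 2.144; III ≈ 2.661; IV ≈ 2.568.
root-5 ≈ 2.236; option I is nearest (Δ 0.016).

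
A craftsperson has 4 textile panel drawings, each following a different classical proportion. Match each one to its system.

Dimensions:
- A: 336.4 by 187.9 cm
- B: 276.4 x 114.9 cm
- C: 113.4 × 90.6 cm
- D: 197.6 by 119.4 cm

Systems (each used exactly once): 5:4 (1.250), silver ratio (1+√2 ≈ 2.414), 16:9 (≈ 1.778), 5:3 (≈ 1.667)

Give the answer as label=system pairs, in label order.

Ratios: A ≈ 1.790; B ≈ 2.406; C ≈ 1.252; D ≈ 1.655.
Targets: 5:4 ≈ 1.250; silver ratio ≈ 2.414; 16:9 ≈ 1.778; 5:3 ≈ 1.667.

A=16:9, B=silver ratio, C=5:4, D=5:3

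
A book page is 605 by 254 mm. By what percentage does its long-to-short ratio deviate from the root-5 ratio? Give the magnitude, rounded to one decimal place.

Ratio = 605 / 254 ≈ 2.3819.
Ideal root-5 ≈ 2.2361. |2.3819 − 2.2361| / 2.2361 ≈ 6.52% → 6.5%.

6.5%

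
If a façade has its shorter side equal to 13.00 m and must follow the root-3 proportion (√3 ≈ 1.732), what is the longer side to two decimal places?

root-3 ≈ 1.73205.
Longer side = 13.00 × 1.73205 ≈ 22.5167 → 22.52 m.

22.52 m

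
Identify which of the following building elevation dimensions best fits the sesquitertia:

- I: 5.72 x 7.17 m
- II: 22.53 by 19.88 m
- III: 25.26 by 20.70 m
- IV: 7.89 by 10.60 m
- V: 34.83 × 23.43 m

IV

Ratios (long/short): I ≈ 1.253; II ≈ 1.133; III ≈ 1.220; IV ≈ 1.343; V ≈ 1.487.
4:3 ≈ 1.333; option IV is nearest (Δ 0.010).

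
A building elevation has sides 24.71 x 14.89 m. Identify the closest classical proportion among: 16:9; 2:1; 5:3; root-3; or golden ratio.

5:3

24.71/14.89 ≈ 1.660. Nearest candidates are 5:3 (1.667, off by 0.007) and golden ratio (1.618, off by 0.042).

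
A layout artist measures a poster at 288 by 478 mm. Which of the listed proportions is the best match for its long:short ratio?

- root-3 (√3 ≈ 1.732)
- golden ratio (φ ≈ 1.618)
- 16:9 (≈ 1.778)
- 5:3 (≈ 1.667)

Ratio = 478 / 288 ≈ 1.660.
Distances: root-3 1.732 (Δ 0.072); golden ratio 1.618 (Δ 0.042); 16:9 1.778 (Δ 0.118); 5:3 1.667 (Δ 0.007).

5:3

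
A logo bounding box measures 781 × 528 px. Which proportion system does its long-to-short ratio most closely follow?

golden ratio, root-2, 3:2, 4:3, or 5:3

3:2

781/528 ≈ 1.479. Nearest candidates are 3:2 (1.500, off by 0.021) and root-2 (1.414, off by 0.065).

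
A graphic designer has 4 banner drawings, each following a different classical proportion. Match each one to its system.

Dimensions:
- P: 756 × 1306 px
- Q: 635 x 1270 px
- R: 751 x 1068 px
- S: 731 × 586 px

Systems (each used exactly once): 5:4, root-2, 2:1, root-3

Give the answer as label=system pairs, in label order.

Ratios: P ≈ 1.728; Q ≈ 2.000; R ≈ 1.422; S ≈ 1.247.
Targets: 5:4 ≈ 1.250; root-2 ≈ 1.414; 2:1 ≈ 2.000; root-3 ≈ 1.732.

P=root-3, Q=2:1, R=root-2, S=5:4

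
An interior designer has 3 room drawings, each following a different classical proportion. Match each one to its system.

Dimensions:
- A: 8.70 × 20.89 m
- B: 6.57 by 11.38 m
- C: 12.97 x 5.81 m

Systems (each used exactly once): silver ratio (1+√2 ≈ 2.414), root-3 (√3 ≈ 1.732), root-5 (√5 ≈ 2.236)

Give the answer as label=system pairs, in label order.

A=silver ratio, B=root-3, C=root-5

Ratios: A ≈ 2.401; B ≈ 1.732; C ≈ 2.232.
Targets: silver ratio ≈ 2.414; root-3 ≈ 1.732; root-5 ≈ 2.236.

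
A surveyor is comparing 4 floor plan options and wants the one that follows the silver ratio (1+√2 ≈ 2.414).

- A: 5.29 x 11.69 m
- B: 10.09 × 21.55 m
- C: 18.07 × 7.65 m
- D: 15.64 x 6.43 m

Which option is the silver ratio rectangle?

D

Target silver ratio ≈ 2.414.
A: 2.210 (Δ0.204)  B: 2.136 (Δ0.278)  C: 2.362 (Δ0.052)  D: 2.432 (Δ0.018)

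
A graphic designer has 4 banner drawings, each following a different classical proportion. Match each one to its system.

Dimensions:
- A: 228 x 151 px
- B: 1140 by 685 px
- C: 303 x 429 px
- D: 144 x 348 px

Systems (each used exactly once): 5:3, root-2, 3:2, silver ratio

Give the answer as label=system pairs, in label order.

A=3:2, B=5:3, C=root-2, D=silver ratio

A = 228/151 ≈ 1.510 → 3:2 (1.500)
B = 1140/685 ≈ 1.664 → 5:3 (1.667)
C = 429/303 ≈ 1.416 → root-2 (1.414)
D = 348/144 ≈ 2.417 → silver ratio (2.414)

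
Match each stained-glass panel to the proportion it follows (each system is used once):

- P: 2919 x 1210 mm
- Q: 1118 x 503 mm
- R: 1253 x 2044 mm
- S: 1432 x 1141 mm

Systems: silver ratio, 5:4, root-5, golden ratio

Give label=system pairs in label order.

P=silver ratio, Q=root-5, R=golden ratio, S=5:4

Ratios: P ≈ 2.412; Q ≈ 2.223; R ≈ 1.631; S ≈ 1.255.
Targets: silver ratio ≈ 2.414; 5:4 ≈ 1.250; root-5 ≈ 2.236; golden ratio ≈ 1.618.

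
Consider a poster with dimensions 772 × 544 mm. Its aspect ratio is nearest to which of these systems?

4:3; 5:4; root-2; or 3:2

Ratio = 772 / 544 ≈ 1.419.
Distances: 4:3 1.333 (Δ 0.086); 5:4 1.250 (Δ 0.169); root-2 1.414 (Δ 0.005); 3:2 1.500 (Δ 0.081).

root-2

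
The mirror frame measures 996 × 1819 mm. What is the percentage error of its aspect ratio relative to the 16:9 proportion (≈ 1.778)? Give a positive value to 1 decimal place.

2.7%

Ratio = 1819 / 996 ≈ 1.8263.
Ideal 16:9 ≈ 1.7778. |1.8263 − 1.7778| / 1.7778 ≈ 2.73% → 2.7%.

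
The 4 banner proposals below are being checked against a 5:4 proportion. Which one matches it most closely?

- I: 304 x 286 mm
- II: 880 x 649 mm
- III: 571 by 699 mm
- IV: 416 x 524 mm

Target 5:4 ≈ 1.250.
I: 1.063 (Δ0.187)  II: 1.356 (Δ0.106)  III: 1.224 (Δ0.026)  IV: 1.260 (Δ0.010)

IV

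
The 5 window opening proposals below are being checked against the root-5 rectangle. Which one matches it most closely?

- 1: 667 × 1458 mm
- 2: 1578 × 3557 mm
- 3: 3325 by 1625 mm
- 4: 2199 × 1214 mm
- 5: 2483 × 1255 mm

2

Target root-5 ≈ 2.236.
1: 2.186 (Δ0.050)  2: 2.254 (Δ0.018)  3: 2.046 (Δ0.190)  4: 1.811 (Δ0.425)  5: 1.978 (Δ0.258)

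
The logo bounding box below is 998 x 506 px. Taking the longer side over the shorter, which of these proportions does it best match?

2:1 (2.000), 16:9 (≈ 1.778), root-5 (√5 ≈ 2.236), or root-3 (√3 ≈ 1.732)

2:1

Ratio = 998 / 506 ≈ 1.972.
Distances: 2:1 2.000 (Δ 0.028); 16:9 1.778 (Δ 0.194); root-5 2.236 (Δ 0.264); root-3 1.732 (Δ 0.240).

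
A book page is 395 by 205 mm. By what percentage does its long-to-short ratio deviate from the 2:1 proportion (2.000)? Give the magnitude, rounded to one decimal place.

3.7%

Ratio = 395 / 205 ≈ 1.9268.
Ideal 2:1 = 2.0000. |1.9268 − 2.0000| / 2.0000 ≈ 3.66% → 3.7%.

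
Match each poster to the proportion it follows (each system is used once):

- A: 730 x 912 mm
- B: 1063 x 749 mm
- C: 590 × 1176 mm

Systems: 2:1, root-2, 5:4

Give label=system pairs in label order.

A=5:4, B=root-2, C=2:1

A = 912/730 ≈ 1.249 → 5:4 (1.250)
B = 1063/749 ≈ 1.419 → root-2 (1.414)
C = 1176/590 ≈ 1.993 → 2:1 (2.000)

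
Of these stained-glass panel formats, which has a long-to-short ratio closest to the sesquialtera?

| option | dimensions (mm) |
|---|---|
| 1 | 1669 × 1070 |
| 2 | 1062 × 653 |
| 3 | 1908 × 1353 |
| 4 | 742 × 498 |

4

Ratios (long/short): 1 ≈ 1.560; 2 ≈ 1.626; 3 ≈ 1.410; 4 ≈ 1.490.
3:2 ≈ 1.500; option 4 is nearest (Δ 0.010).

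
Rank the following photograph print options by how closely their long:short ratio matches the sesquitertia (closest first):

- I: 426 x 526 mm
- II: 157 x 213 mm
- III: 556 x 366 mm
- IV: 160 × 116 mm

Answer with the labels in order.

Ratios: I = 526 / 426 ≈ 1.235; II = 213 / 157 ≈ 1.357; III = 556 / 366 ≈ 1.519; IV = 160 / 116 ≈ 1.379.
|Δ from 1.333|: I 0.098; II 0.024; III 0.186; IV 0.046.

II, IV, I, III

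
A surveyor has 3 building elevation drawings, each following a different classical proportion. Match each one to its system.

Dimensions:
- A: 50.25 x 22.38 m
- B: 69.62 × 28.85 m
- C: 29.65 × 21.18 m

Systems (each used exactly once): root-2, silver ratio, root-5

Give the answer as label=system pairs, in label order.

A=root-5, B=silver ratio, C=root-2

Ratios: A ≈ 2.245; B ≈ 2.413; C ≈ 1.400.
Targets: root-2 ≈ 1.414; silver ratio ≈ 2.414; root-5 ≈ 2.236.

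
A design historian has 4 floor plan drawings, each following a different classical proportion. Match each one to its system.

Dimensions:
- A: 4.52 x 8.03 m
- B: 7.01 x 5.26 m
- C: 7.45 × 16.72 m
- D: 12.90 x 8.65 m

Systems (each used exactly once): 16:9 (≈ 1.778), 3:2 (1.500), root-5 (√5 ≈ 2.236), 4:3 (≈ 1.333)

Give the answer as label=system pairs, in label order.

A=16:9, B=4:3, C=root-5, D=3:2

A = 8.03/4.52 ≈ 1.777 → 16:9 (1.778)
B = 7.01/5.26 ≈ 1.333 → 4:3 (1.333)
C = 16.72/7.45 ≈ 2.244 → root-5 (2.236)
D = 12.90/8.65 ≈ 1.491 → 3:2 (1.500)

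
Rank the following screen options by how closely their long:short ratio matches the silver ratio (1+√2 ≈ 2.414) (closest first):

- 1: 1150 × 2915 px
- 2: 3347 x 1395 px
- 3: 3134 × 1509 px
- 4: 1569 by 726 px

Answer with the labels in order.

2, 1, 4, 3

Ratios: 1 = 2915 / 1150 ≈ 2.535; 2 = 3347 / 1395 ≈ 2.399; 3 = 3134 / 1509 ≈ 2.077; 4 = 1569 / 726 ≈ 2.161.
|Δ from 2.414|: 1 0.121; 2 0.015; 3 0.337; 4 0.253.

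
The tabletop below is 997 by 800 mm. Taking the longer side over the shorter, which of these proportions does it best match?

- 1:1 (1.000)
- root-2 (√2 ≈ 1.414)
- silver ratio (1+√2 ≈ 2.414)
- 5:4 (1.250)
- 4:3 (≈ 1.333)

Ratio = 997 / 800 ≈ 1.246.
Distances: 1:1 1.000 (Δ 0.246); root-2 1.414 (Δ 0.168); silver ratio 2.414 (Δ 1.168); 5:4 1.250 (Δ 0.004); 4:3 1.333 (Δ 0.087).

5:4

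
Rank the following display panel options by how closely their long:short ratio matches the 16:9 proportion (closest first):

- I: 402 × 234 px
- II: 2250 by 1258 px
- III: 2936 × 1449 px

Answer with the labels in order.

II, I, III

Ratios: I = 402 / 234 ≈ 1.718; II = 2250 / 1258 ≈ 1.789; III = 2936 / 1449 ≈ 2.026.
|Δ from 1.778|: I 0.060; II 0.011; III 0.248.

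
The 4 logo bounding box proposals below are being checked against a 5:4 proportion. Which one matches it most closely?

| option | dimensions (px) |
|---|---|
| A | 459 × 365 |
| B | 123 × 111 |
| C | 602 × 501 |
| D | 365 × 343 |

A

Target 5:4 ≈ 1.250.
A: 1.258 (Δ0.008)  B: 1.108 (Δ0.142)  C: 1.202 (Δ0.048)  D: 1.064 (Δ0.186)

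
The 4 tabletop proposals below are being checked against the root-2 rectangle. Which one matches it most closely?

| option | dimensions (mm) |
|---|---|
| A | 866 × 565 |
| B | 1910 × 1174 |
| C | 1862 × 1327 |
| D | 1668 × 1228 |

C

Ratios (long/short): A ≈ 1.533; B ≈ 1.627; C ≈ 1.403; D ≈ 1.358.
root-2 ≈ 1.414; option C is nearest (Δ 0.011).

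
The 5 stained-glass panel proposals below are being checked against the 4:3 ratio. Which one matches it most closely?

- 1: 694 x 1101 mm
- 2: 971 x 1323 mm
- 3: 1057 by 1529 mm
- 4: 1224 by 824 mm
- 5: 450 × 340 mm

Ratios (long/short): 1 ≈ 1.586; 2 ≈ 1.363; 3 ≈ 1.447; 4 ≈ 1.485; 5 ≈ 1.324.
4:3 ≈ 1.333; option 5 is nearest (Δ 0.009).

5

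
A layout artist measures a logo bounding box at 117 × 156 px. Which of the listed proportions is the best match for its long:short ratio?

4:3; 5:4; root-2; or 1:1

4:3

156/117 ≈ 1.333. Nearest candidates are 4:3 (1.333, off by 0.000) and root-2 (1.414, off by 0.081).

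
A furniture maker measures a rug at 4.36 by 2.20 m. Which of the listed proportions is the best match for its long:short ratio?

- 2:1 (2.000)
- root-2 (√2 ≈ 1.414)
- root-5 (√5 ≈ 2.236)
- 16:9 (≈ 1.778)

Ratio = 4.36 / 2.20 ≈ 1.982.
Distances: 2:1 2.000 (Δ 0.018); root-2 1.414 (Δ 0.568); root-5 2.236 (Δ 0.254); 16:9 1.778 (Δ 0.204).

2:1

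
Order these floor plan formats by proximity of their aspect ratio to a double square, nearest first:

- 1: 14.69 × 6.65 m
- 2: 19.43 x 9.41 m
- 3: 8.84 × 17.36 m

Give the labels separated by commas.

3, 2, 1

1: 14.69/6.65 ≈ 2.209 → |2.209 − 2.000| = 0.209
2: 19.43/9.41 ≈ 2.065 → |2.065 − 2.000| = 0.065
3: 17.36/8.84 ≈ 1.964 → |1.964 − 2.000| = 0.036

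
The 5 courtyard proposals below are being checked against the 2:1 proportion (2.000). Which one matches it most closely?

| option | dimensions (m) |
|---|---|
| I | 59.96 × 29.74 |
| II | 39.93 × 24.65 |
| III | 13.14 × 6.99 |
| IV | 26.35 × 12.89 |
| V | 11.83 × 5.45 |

I

Ratios (long/short): I ≈ 2.016; II ≈ 1.620; III ≈ 1.880; IV ≈ 2.044; V ≈ 2.171.
2:1 ≈ 2.000; option I is nearest (Δ 0.016).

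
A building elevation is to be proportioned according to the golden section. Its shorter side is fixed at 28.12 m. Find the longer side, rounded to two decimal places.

golden ratio ≈ 1.61803.
Longer side = 28.12 × 1.61803 ≈ 45.4990 → 45.50 m.

45.50 m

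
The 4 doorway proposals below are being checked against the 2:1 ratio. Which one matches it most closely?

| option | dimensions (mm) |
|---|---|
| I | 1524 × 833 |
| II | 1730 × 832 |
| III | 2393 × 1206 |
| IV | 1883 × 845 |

Target 2:1 ≈ 2.000.
I: 1.830 (Δ0.170)  II: 2.079 (Δ0.079)  III: 1.984 (Δ0.016)  IV: 2.228 (Δ0.228)

III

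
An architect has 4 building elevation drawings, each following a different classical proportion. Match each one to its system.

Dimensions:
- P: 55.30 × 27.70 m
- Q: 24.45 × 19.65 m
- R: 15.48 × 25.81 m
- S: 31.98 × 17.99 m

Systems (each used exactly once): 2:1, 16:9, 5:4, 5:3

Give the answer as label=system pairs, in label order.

P = 55.30/27.70 ≈ 1.996 → 2:1 (2.000)
Q = 24.45/19.65 ≈ 1.244 → 5:4 (1.250)
R = 25.81/15.48 ≈ 1.667 → 5:3 (1.667)
S = 31.98/17.99 ≈ 1.778 → 16:9 (1.778)

P=2:1, Q=5:4, R=5:3, S=16:9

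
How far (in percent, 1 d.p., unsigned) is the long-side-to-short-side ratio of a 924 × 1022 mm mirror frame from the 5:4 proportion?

Ratio = 1022 / 924 ≈ 1.1061.
Ideal 5:4 = 1.2500. |1.1061 − 1.2500| / 1.2500 ≈ 11.51% → 11.5%.

11.5%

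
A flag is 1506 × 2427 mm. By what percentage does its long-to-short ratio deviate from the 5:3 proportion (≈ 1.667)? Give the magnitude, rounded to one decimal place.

Ratio = 2427 / 1506 ≈ 1.6116.
Ideal 5:3 ≈ 1.6667. |1.6116 − 1.6667| / 1.6667 ≈ 3.31% → 3.3%.

3.3%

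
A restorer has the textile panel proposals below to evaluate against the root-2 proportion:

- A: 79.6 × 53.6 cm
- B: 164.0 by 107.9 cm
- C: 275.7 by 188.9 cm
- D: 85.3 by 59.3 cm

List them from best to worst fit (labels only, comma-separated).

Ratios: A = 79.6 / 53.6 ≈ 1.485; B = 164.0 / 107.9 ≈ 1.520; C = 275.7 / 188.9 ≈ 1.460; D = 85.3 / 59.3 ≈ 1.438.
|Δ from 1.414|: A 0.071; B 0.106; C 0.046; D 0.024.

D, C, A, B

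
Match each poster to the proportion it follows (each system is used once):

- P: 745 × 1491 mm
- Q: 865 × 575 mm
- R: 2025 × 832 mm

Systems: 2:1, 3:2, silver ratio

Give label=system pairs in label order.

P=2:1, Q=3:2, R=silver ratio

P = 1491/745 ≈ 2.001 → 2:1 (2.000)
Q = 865/575 ≈ 1.504 → 3:2 (1.500)
R = 2025/832 ≈ 2.434 → silver ratio (2.414)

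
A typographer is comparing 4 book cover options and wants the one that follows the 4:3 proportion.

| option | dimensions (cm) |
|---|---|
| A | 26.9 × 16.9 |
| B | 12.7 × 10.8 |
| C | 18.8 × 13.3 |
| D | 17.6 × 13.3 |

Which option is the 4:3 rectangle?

D

Target 4:3 ≈ 1.333.
A: 1.592 (Δ0.259)  B: 1.176 (Δ0.157)  C: 1.414 (Δ0.081)  D: 1.323 (Δ0.010)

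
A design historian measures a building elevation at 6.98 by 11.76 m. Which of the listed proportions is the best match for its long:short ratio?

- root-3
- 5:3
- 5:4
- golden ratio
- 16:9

5:3

Ratio = 11.76 / 6.98 ≈ 1.685.
Distances: root-3 1.732 (Δ 0.047); 5:3 1.667 (Δ 0.018); 5:4 1.250 (Δ 0.435); golden ratio 1.618 (Δ 0.067); 16:9 1.778 (Δ 0.093).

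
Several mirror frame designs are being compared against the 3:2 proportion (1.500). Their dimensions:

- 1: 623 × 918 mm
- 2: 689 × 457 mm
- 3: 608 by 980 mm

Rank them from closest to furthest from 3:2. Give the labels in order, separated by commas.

1: 918/623 ≈ 1.474 → |1.474 − 1.500| = 0.026
2: 689/457 ≈ 1.508 → |1.508 − 1.500| = 0.008
3: 980/608 ≈ 1.612 → |1.612 − 1.500| = 0.112

2, 1, 3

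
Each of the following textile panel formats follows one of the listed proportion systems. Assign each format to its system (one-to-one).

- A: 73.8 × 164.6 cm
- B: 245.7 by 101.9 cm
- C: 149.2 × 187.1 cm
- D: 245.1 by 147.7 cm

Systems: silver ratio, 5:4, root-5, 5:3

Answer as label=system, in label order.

A = 164.6/73.8 ≈ 2.230 → root-5 (2.236)
B = 245.7/101.9 ≈ 2.411 → silver ratio (2.414)
C = 187.1/149.2 ≈ 1.254 → 5:4 (1.250)
D = 245.1/147.7 ≈ 1.659 → 5:3 (1.667)

A=root-5, B=silver ratio, C=5:4, D=5:3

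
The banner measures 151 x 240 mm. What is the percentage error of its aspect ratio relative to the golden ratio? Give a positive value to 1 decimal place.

Ratio = 240 / 151 ≈ 1.5894.
Ideal golden ratio ≈ 1.6180. |1.5894 − 1.6180| / 1.6180 ≈ 1.77% → 1.8%.

1.8%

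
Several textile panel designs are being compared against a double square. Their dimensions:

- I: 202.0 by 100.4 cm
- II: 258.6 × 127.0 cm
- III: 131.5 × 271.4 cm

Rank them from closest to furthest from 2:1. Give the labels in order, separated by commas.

I: 202.0/100.4 ≈ 2.012 → |2.012 − 2.000| = 0.012
II: 258.6/127.0 ≈ 2.036 → |2.036 − 2.000| = 0.036
III: 271.4/131.5 ≈ 2.064 → |2.064 − 2.000| = 0.064

I, II, III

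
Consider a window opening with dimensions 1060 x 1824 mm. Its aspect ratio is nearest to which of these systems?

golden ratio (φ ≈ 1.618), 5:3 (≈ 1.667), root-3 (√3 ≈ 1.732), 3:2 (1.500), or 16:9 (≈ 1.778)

root-3

1824/1060 ≈ 1.721. Nearest candidates are root-3 (1.732, off by 0.011) and 5:3 (1.667, off by 0.054).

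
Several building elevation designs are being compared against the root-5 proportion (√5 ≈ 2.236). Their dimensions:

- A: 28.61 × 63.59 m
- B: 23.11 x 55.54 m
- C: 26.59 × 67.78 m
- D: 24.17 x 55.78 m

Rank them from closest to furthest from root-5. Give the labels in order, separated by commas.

Ratios: A = 63.59 / 28.61 ≈ 2.223; B = 55.54 / 23.11 ≈ 2.403; C = 67.78 / 26.59 ≈ 2.549; D = 55.78 / 24.17 ≈ 2.308.
|Δ from 2.236|: A 0.013; B 0.167; C 0.313; D 0.072.

A, D, B, C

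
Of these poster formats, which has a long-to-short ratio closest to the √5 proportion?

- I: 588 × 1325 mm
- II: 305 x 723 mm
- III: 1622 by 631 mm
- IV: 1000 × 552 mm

I

Ratios (long/short): I ≈ 2.253; II ≈ 2.370; III ≈ 2.571; IV ≈ 1.812.
root-5 ≈ 2.236; option I is nearest (Δ 0.017).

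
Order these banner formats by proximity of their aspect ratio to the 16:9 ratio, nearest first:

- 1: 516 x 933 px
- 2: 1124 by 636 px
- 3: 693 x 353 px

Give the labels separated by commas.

Ratios: 1 = 933 / 516 ≈ 1.808; 2 = 1124 / 636 ≈ 1.767; 3 = 693 / 353 ≈ 1.963.
|Δ from 1.778|: 1 0.030; 2 0.011; 3 0.185.

2, 1, 3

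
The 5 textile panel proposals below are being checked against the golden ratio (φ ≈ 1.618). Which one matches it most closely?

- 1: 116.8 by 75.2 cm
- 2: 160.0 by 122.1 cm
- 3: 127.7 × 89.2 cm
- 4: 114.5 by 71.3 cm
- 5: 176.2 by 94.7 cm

Ratios (long/short): 1 ≈ 1.553; 2 ≈ 1.310; 3 ≈ 1.432; 4 ≈ 1.606; 5 ≈ 1.861.
golden ratio ≈ 1.618; option 4 is nearest (Δ 0.012).

4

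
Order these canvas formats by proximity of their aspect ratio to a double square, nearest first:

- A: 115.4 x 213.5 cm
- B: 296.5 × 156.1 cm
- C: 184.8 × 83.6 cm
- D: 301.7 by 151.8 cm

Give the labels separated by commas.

D, B, A, C

A: 213.5/115.4 ≈ 1.850 → |1.850 − 2.000| = 0.150
B: 296.5/156.1 ≈ 1.899 → |1.899 − 2.000| = 0.101
C: 184.8/83.6 ≈ 2.211 → |2.211 − 2.000| = 0.211
D: 301.7/151.8 ≈ 1.987 → |1.987 − 2.000| = 0.013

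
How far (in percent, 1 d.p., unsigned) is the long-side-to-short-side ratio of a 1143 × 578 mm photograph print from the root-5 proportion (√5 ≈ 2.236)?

11.6%

Ratio = 1143 / 578 ≈ 1.9775.
Ideal root-5 ≈ 2.2361. |1.9775 − 2.2361| / 2.2361 ≈ 11.56% → 11.6%.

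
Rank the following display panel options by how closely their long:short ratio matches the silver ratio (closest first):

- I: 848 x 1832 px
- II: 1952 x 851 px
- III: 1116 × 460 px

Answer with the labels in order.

III, II, I

Ratios: I = 1832 / 848 ≈ 2.160; II = 1952 / 851 ≈ 2.294; III = 1116 / 460 ≈ 2.426.
|Δ from 2.414|: I 0.254; II 0.120; III 0.012.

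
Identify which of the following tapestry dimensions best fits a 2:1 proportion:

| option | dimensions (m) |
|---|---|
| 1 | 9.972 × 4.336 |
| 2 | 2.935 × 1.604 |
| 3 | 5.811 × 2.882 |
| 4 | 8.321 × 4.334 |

Ratios (long/short): 1 ≈ 2.300; 2 ≈ 1.830; 3 ≈ 2.016; 4 ≈ 1.920.
2:1 ≈ 2.000; option 3 is nearest (Δ 0.016).

3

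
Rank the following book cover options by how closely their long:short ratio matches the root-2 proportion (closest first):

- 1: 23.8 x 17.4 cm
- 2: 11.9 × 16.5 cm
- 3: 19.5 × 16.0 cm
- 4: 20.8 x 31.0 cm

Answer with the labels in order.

1: 23.8/17.4 ≈ 1.368 → |1.368 − 1.414| = 0.046
2: 16.5/11.9 ≈ 1.387 → |1.387 − 1.414| = 0.027
3: 19.5/16.0 ≈ 1.219 → |1.219 − 1.414| = 0.195
4: 31.0/20.8 ≈ 1.490 → |1.490 − 1.414| = 0.076

2, 1, 4, 3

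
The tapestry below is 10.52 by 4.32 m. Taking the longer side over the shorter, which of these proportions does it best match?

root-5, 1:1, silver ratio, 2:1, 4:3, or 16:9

Ratio = 10.52 / 4.32 ≈ 2.435.
Distances: root-5 2.236 (Δ 0.199); 1:1 1.000 (Δ 1.435); silver ratio 2.414 (Δ 0.021); 2:1 2.000 (Δ 0.435); 4:3 1.333 (Δ 1.102); 16:9 1.778 (Δ 0.657).

silver ratio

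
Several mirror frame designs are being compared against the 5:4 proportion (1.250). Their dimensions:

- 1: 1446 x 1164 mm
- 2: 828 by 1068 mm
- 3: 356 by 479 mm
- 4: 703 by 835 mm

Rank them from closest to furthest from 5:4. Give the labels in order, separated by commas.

Ratios: 1 = 1446 / 1164 ≈ 1.242; 2 = 1068 / 828 ≈ 1.290; 3 = 479 / 356 ≈ 1.346; 4 = 835 / 703 ≈ 1.188.
|Δ from 1.250|: 1 0.008; 2 0.040; 3 0.096; 4 0.062.

1, 2, 4, 3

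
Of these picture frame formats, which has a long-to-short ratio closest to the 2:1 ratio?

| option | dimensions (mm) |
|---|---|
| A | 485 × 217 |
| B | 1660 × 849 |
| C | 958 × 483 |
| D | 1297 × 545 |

Target 2:1 ≈ 2.000.
A: 2.235 (Δ0.235)  B: 1.955 (Δ0.045)  C: 1.983 (Δ0.017)  D: 2.380 (Δ0.380)

C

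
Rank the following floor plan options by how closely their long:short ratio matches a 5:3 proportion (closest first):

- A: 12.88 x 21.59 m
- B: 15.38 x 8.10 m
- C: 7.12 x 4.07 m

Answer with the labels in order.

A: 21.59/12.88 ≈ 1.676 → |1.676 − 1.667| = 0.009
B: 15.38/8.10 ≈ 1.899 → |1.899 − 1.667| = 0.232
C: 7.12/4.07 ≈ 1.749 → |1.749 − 1.667| = 0.082

A, C, B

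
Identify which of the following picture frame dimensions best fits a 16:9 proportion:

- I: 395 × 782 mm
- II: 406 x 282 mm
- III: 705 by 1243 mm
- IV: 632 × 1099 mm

III

Ratios (long/short): I ≈ 1.980; II ≈ 1.440; III ≈ 1.763; IV ≈ 1.739.
16:9 ≈ 1.778; option III is nearest (Δ 0.015).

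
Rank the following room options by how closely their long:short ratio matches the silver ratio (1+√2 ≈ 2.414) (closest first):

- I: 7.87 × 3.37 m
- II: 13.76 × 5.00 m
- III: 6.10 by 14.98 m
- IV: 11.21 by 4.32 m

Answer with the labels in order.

III, I, IV, II

Ratios: I = 7.87 / 3.37 ≈ 2.335; II = 13.76 / 5.00 ≈ 2.752; III = 14.98 / 6.10 ≈ 2.456; IV = 11.21 / 4.32 ≈ 2.595.
|Δ from 2.414|: I 0.079; II 0.338; III 0.042; IV 0.181.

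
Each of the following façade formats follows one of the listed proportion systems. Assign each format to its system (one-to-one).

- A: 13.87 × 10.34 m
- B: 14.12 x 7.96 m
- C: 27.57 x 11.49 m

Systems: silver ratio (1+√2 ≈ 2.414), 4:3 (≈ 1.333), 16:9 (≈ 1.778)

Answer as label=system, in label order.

Ratios: A ≈ 1.341; B ≈ 1.774; C ≈ 2.399.
Targets: silver ratio ≈ 2.414; 4:3 ≈ 1.333; 16:9 ≈ 1.778.

A=4:3, B=16:9, C=silver ratio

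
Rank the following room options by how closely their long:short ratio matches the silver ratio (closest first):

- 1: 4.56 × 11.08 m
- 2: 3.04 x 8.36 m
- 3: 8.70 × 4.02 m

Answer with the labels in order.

Ratios: 1 = 11.08 / 4.56 ≈ 2.430; 2 = 8.36 / 3.04 ≈ 2.750; 3 = 8.70 / 4.02 ≈ 2.164.
|Δ from 2.414|: 1 0.016; 2 0.336; 3 0.250.

1, 3, 2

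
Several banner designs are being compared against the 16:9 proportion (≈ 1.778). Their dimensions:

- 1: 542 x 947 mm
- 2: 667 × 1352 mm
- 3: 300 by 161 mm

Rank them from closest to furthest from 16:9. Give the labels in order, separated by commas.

1: 947/542 ≈ 1.747 → |1.747 − 1.778| = 0.031
2: 1352/667 ≈ 2.027 → |2.027 − 1.778| = 0.249
3: 300/161 ≈ 1.863 → |1.863 − 1.778| = 0.085

1, 3, 2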